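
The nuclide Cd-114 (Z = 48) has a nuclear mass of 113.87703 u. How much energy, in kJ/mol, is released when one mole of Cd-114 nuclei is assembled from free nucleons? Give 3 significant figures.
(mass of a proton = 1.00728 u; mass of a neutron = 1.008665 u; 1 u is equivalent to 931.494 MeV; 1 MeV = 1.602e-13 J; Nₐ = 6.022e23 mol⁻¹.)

9.38e+10 kJ/mol

The nucleus contains 48 protons and 114 − 48 = 66 neutrons.
Total constituent mass: 48 × 1.00728 + 66 × 1.008665 = 114.921330 u
The mass defect is 114.921330 − 113.87703 = 1.044300 u.
Binding energy = Δm·c² = 1.044300 × 931.494 MeV/u = 972.759 MeV
Per nucleus in joules: 972.759 MeV × 1.602e-13 J/MeV = 1.5584e-10 J
Per mole: 1.5584e-10 J × 6.022e23 mol⁻¹ = 9.3847e+13 J/mol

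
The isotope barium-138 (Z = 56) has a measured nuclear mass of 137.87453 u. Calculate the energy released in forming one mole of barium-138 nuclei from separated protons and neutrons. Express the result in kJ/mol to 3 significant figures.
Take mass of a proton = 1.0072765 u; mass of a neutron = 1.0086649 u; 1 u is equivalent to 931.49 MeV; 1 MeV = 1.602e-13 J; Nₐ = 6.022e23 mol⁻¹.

1.12e+11 kJ/mol

Z = 56, so N = A − Z = 138 − 56 = 82.
Total constituent mass: 56 × 1.0072765 + 82 × 1.0086649 = 139.1180058 u
Δm = 139.1180058 − 137.87453 = 1.2434758 u
E_B = 1.2434758 × 931.49 = 1158.29 MeV
Per nucleus in joules: 1158.29 MeV × 1.602e-13 J/MeV = 1.8556e-10 J
Per mole: 1.8556e-10 J × 6.022e23 mol⁻¹ = 1.1174e+14 J/mol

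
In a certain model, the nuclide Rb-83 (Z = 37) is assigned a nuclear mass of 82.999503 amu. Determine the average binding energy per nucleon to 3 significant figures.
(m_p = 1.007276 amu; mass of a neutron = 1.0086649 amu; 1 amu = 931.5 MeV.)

With 37 protons and 46 neutrons (A = 83):
Total constituent mass: 37 × 1.007276 + 46 × 1.0086649 = 83.6677974 amu
Mass defect Δm = 83.6677974 − 82.999503 = 0.6682944 amu
Converting to energy: 0.6682944 amu × 931.5 MeV/amu = 622.516 MeV
Per nucleon: 622.516 / 83 = 7.500 MeV

7.50 MeV/nucleon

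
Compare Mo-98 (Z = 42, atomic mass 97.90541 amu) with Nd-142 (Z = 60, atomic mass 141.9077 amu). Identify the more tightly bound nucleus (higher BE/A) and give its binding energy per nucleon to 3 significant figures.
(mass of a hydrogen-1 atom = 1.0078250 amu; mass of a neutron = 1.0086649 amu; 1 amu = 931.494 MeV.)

Mo-98; 8.64 MeV/nucleon

Mo-98: Σm = 42(1.0078250) + 56(1.0086649) = 98.8138844 amu; Δm = 0.9084744 amu; E_B = 846.24 MeV; E_B/A = 8.635 MeV
Nd-142: Σm = 60(1.0078250) + 82(1.0086649) = 143.1800218 amu; Δm = 1.2723218 amu; E_B = 1185.2 MeV; E_B/A = 8.346 MeV
Mo-98 has the higher binding energy per nucleon, so it is the more tightly bound nucleus.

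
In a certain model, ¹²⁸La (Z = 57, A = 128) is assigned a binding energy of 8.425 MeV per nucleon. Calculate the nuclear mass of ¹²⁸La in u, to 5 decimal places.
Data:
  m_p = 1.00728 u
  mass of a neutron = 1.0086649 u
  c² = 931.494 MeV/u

127.87246 u

Total binding energy = 128 × 8.425 = 1078.400 MeV
Mass defect = 1078.400 MeV / (931.494 MeV/u) = 1.1577101 u
Constituent mass = 57(1.00728) + 71(1.0086649) = 129.0301679 u
Nuclear mass = 129.0301679 − 1.1577101 = 127.8724578 u ≈ 127.87246 u (to 5 decimal places)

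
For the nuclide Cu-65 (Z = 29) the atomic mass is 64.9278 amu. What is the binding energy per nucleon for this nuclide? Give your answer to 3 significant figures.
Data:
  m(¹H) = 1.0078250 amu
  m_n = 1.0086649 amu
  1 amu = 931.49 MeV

Total constituent mass: 29 × 1.0078250 + 36 × 1.0086649 = 65.5388614 amu
Mass defect Δm = 65.5388614 − 64.9278 = 0.6110614 amu
E_B = 0.6110614 × 931.49 = 569.198 MeV
Dividing by A = 65 gives 8.757 MeV per nucleon.

8.76 MeV/nucleon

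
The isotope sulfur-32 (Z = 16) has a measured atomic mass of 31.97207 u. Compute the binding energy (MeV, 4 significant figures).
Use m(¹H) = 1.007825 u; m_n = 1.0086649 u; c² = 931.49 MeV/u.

271.8 MeV

The nucleus contains 16 protons and 32 − 16 = 16 neutrons.
Mass of separated nucleons = 16(1.007825) + 16(1.0086649) = 16.125200 + 16.1386384 = 32.2638384 u
Δm = 32.2638384 − 31.97207 = 0.2917684 u
E_B = 0.2917684 × 931.49 = 271.779 MeV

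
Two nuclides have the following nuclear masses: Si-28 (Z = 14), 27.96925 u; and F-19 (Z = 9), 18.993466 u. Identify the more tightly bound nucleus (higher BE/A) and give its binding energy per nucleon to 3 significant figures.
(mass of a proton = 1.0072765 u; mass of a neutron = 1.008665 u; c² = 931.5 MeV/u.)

Si-28: Σm = 14(1.0072765) + 14(1.008665) = 28.2231810 u; Δm = 0.2539310 u; E_B = 236.54 MeV; E_B/A = 8.448 MeV
F-19: Σm = 9(1.0072765) + 10(1.008665) = 19.1521385 u; Δm = 0.1586725 u; E_B = 147.80 MeV; E_B/A = 7.779 MeV
Si-28 has the higher binding energy per nucleon, so it is the more tightly bound nucleus.

Si-28; 8.45 MeV/nucleon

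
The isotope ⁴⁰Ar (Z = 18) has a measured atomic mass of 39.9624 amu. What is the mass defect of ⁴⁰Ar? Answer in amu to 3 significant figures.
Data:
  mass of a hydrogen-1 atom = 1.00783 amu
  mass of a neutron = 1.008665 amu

0.369 amu

Σm = 18·m(¹H) + 22·m_n = 18.14094 + 22.190630 = 40.331570 amu
Δm = 40.331570 − 39.9624 = 0.369170 amu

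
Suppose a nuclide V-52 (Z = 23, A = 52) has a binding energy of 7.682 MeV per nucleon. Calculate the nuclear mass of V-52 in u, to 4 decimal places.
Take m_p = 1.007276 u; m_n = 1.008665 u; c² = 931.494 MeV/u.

51.9898 u

Total binding energy = 52 × 7.682 = 399.464 MeV
Mass defect = 399.464 MeV / (931.494 MeV/u) = 0.428842 u
Constituent mass = 23(1.007276) + 29(1.008665) = 52.418633 u
Nuclear mass = 52.418633 − 0.428842 = 51.989791 u ≈ 51.9898 u (to 4 decimal places)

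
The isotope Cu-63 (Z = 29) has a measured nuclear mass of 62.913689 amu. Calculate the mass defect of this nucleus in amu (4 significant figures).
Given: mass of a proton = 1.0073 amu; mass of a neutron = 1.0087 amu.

0.5938 amu

The nucleus contains 29 protons and 63 − 29 = 34 neutrons.
Σm = 29·m_p + 34·m_n = 29.2117 + 34.2958 = 63.5075 amu
Δm = 63.5075 − 62.913689 = 0.593811 amu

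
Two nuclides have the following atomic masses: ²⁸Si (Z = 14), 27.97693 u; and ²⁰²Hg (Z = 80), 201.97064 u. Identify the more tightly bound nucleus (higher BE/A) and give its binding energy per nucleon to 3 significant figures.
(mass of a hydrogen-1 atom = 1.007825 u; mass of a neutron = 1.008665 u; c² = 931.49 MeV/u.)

²⁸Si: Σm = 14(1.007825) + 14(1.008665) = 28.230860 u; Δm = 0.253930 u; E_B = 236.53 MeV; E_B/A = 8.448 MeV
²⁰²Hg: Σm = 80(1.007825) + 122(1.008665) = 203.683130 u; Δm = 1.712490 u; E_B = 1595.2 MeV; E_B/A = 7.897 MeV
²⁸Si has the higher binding energy per nucleon, so it is the more tightly bound nucleus.

²⁸Si; 8.45 MeV/nucleon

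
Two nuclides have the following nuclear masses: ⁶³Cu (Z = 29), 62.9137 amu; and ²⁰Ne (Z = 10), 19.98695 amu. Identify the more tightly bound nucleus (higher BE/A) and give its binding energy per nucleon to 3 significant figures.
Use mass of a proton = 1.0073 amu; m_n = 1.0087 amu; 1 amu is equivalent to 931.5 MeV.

⁶³Cu; 8.78 MeV/nucleon

⁶³Cu: Σm = 29(1.0073) + 34(1.0087) = 63.5075 amu; Δm = 0.5938 amu; E_B = 553.12 MeV; E_B/A = 8.780 MeV
²⁰Ne: Σm = 10(1.0073) + 10(1.0087) = 20.1600 amu; Δm = 0.17305 amu; E_B = 161.20 MeV; E_B/A = 8.060 MeV
⁶³Cu has the higher binding energy per nucleon, so it is the more tightly bound nucleus.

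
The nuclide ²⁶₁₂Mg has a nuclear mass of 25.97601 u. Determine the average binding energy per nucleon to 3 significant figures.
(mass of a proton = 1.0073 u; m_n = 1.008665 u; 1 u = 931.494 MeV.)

Z = 12, so N = A − Z = 26 − 12 = 14.
Σm = 12·m_p + 14·m_n = 12.0876 + 14.121310 = 26.208910 u
The mass defect is 26.208910 − 25.97601 = 0.232900 u.
Binding energy = Δm·c² = 0.232900 × 931.494 MeV/u = 216.945 MeV
Per nucleon: 216.945 / 26 = 8.344 MeV

8.34 MeV/nucleon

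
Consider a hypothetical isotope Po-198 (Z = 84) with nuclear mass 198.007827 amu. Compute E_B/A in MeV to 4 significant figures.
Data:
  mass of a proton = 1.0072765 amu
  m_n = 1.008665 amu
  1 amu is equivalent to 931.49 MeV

Σm = 84·m_p + 114·m_n = 84.6112260 + 114.987810 = 199.5990360 amu
Δm = 199.5990360 − 198.007827 = 1.5912090 amu
Binding energy = Δm·c² = 1.5912090 × 931.49 MeV/amu = 1482.20 MeV
BE/A = 1482.20 MeV / 198 = 7.486 MeV/nucleon

7.486 MeV/nucleon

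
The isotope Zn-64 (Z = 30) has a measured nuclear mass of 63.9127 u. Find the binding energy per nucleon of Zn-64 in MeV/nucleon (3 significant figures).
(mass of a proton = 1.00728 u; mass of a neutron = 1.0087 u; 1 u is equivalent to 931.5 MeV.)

The nucleus contains 30 protons and 64 − 30 = 34 neutrons.
Σm = 30·m_p + 34·m_n = 30.21840 + 34.2958 = 64.51420 u
Δm = 64.51420 − 63.9127 = 0.60150 u
Binding energy = Δm·c² = 0.60150 × 931.5 MeV/u = 560.297 MeV
Per nucleon: 560.297 / 64 = 8.7546 MeV

8.75 MeV/nucleon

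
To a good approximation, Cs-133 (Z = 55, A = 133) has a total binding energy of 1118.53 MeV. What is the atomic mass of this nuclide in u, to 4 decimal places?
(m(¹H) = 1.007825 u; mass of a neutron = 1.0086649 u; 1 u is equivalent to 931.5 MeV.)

Mass defect = 1118.53 MeV / (931.5 MeV/u) = 1.200784 u
Constituent mass = 55(1.007825) + 78(1.0086649) = 134.1062372 u
Atomic mass = 134.1062372 − 1.200784 = 132.9054532 u ≈ 132.9055 u (to 4 decimal places)

132.9055 u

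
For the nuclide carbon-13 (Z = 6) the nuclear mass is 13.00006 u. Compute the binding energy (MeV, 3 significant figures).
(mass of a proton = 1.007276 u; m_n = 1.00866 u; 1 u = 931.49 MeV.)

97.1 MeV

The nucleus contains 6 protons and 13 − 6 = 7 neutrons.
Mass of separated nucleons = 6(1.007276) + 7(1.00866) = 6.043656 + 7.06062 = 13.104276 u
The mass defect is 13.104276 − 13.00006 = 0.104216 u.
E_B = 0.104216 × 931.49 = 97.0762 MeV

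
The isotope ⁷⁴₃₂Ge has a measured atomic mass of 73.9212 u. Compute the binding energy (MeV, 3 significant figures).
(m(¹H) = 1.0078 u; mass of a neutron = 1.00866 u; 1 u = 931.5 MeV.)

The nucleus contains 32 protons and 74 − 32 = 42 neutrons.
Mass of separated nucleons = 32(1.0078) + 42(1.00866) = 32.2496 + 42.36372 = 74.61332 u
The mass defect is 74.61332 − 73.9212 = 0.69212 u.
Binding energy = Δm·c² = 0.69212 × 931.5 MeV/u = 644.710 MeV

645 MeV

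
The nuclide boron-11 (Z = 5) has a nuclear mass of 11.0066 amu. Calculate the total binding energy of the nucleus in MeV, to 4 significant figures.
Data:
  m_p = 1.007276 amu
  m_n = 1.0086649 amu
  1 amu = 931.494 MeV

Z = 5, so N = A − Z = 11 − 5 = 6.
Total constituent mass: 5 × 1.007276 + 6 × 1.0086649 = 11.0883694 amu
Δm = 11.0883694 − 11.0066 = 0.0817694 amu
Converting to energy: 0.0817694 amu × 931.494 MeV/amu = 76.1677 MeV

76.17 MeV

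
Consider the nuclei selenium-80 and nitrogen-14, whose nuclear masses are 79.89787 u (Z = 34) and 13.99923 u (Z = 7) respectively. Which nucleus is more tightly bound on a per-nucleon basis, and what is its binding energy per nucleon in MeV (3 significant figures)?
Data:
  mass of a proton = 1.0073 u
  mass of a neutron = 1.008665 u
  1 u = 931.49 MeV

selenium-80: Σm = 34(1.0073) + 46(1.008665) = 80.646790 u; Δm = 0.748920 u; E_B = 697.61 MeV; E_B/A = 8.720 MeV
nitrogen-14: Σm = 7(1.0073) + 7(1.008665) = 14.111755 u; Δm = 0.112525 u; E_B = 104.82 MeV; E_B/A = 7.487 MeV
selenium-80 has the higher binding energy per nucleon, so it is the more tightly bound nucleus.

selenium-80; 8.72 MeV/nucleon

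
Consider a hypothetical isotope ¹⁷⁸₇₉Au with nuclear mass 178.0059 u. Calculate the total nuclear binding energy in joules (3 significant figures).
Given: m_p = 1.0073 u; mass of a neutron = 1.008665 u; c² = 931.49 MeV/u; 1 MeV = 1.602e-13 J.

2.13e-10 J

Z = 79, so N = A − Z = 178 − 79 = 99.
Σm = 79·m_p + 99·m_n = 79.5767 + 99.857835 = 179.434535 u
The mass defect is 179.434535 − 178.0059 = 1.428635 u.
Converting to energy: 1.428635 u × 931.49 MeV/u = 1330.76 MeV
In joules: 1330.76 MeV × 1.602e-13 J/MeV = 2.1319e-10 J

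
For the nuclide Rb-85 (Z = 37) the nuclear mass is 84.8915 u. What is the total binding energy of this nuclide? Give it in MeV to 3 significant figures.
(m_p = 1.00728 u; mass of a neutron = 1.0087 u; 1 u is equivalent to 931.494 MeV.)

741 MeV

Z = 37, so N = A − Z = 85 − 37 = 48.
Σm = 37·m_p + 48·m_n = 37.26936 + 48.4176 = 85.68696 u
The mass defect is 85.68696 − 84.8915 = 0.79546 u.
Converting to energy: 0.79546 u × 931.494 MeV/u = 740.966 MeV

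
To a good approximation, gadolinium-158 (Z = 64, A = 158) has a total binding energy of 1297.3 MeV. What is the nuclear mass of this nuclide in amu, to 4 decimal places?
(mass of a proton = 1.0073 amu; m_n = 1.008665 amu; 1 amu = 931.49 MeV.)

Mass defect = 1297.3 MeV / (931.49 MeV/amu) = 1.392715 amu
Constituent mass = 64(1.0073) + 94(1.008665) = 159.281710 amu
Nuclear mass = 159.281710 − 1.392715 = 157.888995 amu ≈ 157.8890 amu (to 4 decimal places)

157.8890 amu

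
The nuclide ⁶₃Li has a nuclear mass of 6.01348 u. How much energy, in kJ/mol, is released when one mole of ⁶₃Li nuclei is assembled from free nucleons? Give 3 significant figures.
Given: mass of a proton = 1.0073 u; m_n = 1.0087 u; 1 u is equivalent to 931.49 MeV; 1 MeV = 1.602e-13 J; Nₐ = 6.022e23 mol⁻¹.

3.10e+09 kJ/mol

The nucleus contains 3 protons and 6 − 3 = 3 neutrons.
Total constituent mass: 3 × 1.0073 + 3 × 1.0087 = 6.0480 u
Mass defect Δm = 6.0480 − 6.01348 = 0.03452 u
Converting to energy: 0.03452 u × 931.49 MeV/u = 32.1550 MeV
Per nucleus in joules: 32.1550 MeV × 1.602e-13 J/MeV = 5.1512e-12 J
Per mole: 5.1512e-12 J × 6.022e23 mol⁻¹ = 3.1021e+12 J/mol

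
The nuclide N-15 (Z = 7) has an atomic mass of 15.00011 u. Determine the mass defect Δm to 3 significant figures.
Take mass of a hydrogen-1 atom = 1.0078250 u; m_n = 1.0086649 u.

0.124 u

Σm = 7·m(¹H) + 8·m_n = 7.0547750 + 8.0693192 = 15.1240942 u
Mass defect Δm = 15.1240942 − 15.00011 = 0.1239842 u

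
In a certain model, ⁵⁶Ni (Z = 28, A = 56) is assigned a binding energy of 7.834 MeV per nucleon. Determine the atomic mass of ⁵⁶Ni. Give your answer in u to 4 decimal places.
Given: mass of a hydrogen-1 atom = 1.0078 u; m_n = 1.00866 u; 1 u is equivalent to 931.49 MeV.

55.9899 u

Total binding energy = 56 × 7.834 = 438.704 MeV
Mass defect = 438.704 MeV / (931.49 MeV/u) = 0.470970 u
Constituent mass = 28(1.0078) + 28(1.00866) = 56.46088 u
Atomic mass = 56.46088 − 0.470970 = 55.989910 u ≈ 55.9899 u (to 4 decimal places)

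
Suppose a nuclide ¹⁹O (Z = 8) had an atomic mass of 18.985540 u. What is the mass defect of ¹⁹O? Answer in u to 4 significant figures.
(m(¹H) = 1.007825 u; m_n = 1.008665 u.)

0.1724 u

Z = 8, so N = A − Z = 19 − 8 = 11.
Total constituent mass: 8 × 1.007825 + 11 × 1.008665 = 19.157915 u
The mass defect is 19.157915 − 18.985540 = 0.172375 u.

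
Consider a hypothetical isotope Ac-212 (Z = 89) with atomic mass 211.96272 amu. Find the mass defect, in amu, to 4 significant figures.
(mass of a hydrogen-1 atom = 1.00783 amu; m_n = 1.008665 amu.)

With 89 protons and 123 neutrons (A = 212):
Σm = 89·m(¹H) + 123·m_n = 89.69687 + 124.065795 = 213.762665 amu
Δm = 213.762665 − 211.96272 = 1.799945 amu

1.800 amu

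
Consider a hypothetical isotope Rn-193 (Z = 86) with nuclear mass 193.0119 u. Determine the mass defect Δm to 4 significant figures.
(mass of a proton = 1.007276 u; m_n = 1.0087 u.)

1.545 u

The nucleus contains 86 protons and 193 − 86 = 107 neutrons.
Total constituent mass: 86 × 1.007276 + 107 × 1.0087 = 194.556636 u
Δm = 194.556636 − 193.0119 = 1.544736 u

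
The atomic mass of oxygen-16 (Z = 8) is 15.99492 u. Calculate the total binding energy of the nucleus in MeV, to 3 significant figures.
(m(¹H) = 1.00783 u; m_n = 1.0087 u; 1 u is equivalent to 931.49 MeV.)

128 MeV

The nucleus contains 8 protons and 16 − 8 = 8 neutrons.
Total constituent mass: 8 × 1.00783 + 8 × 1.0087 = 16.13224 u
Δm = 16.13224 − 15.99492 = 0.13732 u
E_B = 0.13732 × 931.49 = 127.912 MeV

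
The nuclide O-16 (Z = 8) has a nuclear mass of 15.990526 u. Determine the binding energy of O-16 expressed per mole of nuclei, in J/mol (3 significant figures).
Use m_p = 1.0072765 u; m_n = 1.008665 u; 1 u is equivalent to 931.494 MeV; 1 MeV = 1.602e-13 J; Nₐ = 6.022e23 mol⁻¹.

Mass of separated nucleons = 8(1.0072765) + 8(1.008665) = 8.0582120 + 8.069320 = 16.1275320 u
Δm = 16.1275320 − 15.990526 = 0.1370060 u
E_B = 0.1370060 × 931.494 = 127.620 MeV
Per nucleus in joules: 127.620 MeV × 1.602e-13 J/MeV = 2.0445e-11 J
Per mole: 2.0445e-11 J × 6.022e23 mol⁻¹ = 1.2312e+13 J/mol

1.23e+13 J/mol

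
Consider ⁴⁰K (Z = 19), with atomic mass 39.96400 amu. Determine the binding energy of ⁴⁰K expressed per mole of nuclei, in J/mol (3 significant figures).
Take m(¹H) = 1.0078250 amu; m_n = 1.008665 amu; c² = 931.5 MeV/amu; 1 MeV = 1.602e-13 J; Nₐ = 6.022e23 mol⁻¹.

With 19 protons and 21 neutrons (A = 40):
Total constituent mass: 19 × 1.0078250 + 21 × 1.008665 = 40.3306400 amu
The mass defect is 40.3306400 − 39.96400 = 0.3666400 amu.
E_B = 0.3666400 × 931.5 = 341.525 MeV
Per nucleus in joules: 341.525 MeV × 1.602e-13 J/MeV = 5.4712e-11 J
Per mole: 5.4712e-11 J × 6.022e23 mol⁻¹ = 3.2948e+13 J/mol

3.29e+13 J/mol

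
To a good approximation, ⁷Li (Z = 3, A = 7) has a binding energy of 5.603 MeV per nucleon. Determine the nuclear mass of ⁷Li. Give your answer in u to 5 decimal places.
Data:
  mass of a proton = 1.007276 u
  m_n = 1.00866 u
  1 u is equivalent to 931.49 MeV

7.01436 u

Total binding energy = 7 × 5.603 = 39.221 MeV
Mass defect = 39.221 MeV / (931.49 MeV/u) = 0.0421057 u
Constituent mass = 3(1.007276) + 4(1.00866) = 7.056468 u
Nuclear mass = 7.056468 − 0.0421057 = 7.0143623 u ≈ 7.01436 u (to 5 decimal places)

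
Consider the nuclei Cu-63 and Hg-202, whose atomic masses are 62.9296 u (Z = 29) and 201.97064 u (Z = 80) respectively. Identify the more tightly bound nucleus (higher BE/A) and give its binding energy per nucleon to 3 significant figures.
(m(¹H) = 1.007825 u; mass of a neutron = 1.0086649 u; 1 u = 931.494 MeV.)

Cu-63; 8.75 MeV/nucleon

Cu-63: Σm = 29(1.007825) + 34(1.0086649) = 63.5215316 u; Δm = 0.5919316 u; E_B = 551.38 MeV; E_B/A = 8.752 MeV
Hg-202: Σm = 80(1.007825) + 122(1.0086649) = 203.6831178 u; Δm = 1.7124778 u; E_B = 1595.2 MeV; E_B/A = 7.897 MeV
Cu-63 has the higher binding energy per nucleon, so it is the more tightly bound nucleus.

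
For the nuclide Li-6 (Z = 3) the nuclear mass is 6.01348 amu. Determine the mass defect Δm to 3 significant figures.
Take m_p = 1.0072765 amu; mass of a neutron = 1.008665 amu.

0.0343 amu

With 3 protons and 3 neutrons (A = 6):
Σm = 3·m_p + 3·m_n = 3.0218295 + 3.025995 = 6.0478245 amu
The mass defect is 6.0478245 − 6.01348 = 0.0343445 amu.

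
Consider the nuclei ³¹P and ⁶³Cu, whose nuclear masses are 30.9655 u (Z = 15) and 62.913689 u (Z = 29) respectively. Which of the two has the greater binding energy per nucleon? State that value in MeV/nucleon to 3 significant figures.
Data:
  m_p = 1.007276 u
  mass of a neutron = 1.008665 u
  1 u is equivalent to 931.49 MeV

⁶³Cu; 8.75 MeV/nucleon

³¹P: Σm = 15(1.007276) + 16(1.008665) = 31.247780 u; Δm = 0.282280 u; E_B = 262.94 MeV; E_B/A = 8.482 MeV
⁶³Cu: Σm = 29(1.007276) + 34(1.008665) = 63.505614 u; Δm = 0.591925 u; E_B = 551.37 MeV; E_B/A = 8.752 MeV
⁶³Cu has the higher binding energy per nucleon, so it is the more tightly bound nucleus.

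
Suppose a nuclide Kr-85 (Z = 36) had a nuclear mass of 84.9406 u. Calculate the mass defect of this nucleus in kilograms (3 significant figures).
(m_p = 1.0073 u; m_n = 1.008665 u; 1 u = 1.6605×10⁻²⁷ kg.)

Total constituent mass: 36 × 1.0073 + 49 × 1.008665 = 85.687385 u
Δm = 85.687385 − 84.9406 = 0.746785 u
In SI units: 0.746785 u × 1.6605×10⁻²⁷ kg/u = 1.2400e-27 kg

1.24e-27 kg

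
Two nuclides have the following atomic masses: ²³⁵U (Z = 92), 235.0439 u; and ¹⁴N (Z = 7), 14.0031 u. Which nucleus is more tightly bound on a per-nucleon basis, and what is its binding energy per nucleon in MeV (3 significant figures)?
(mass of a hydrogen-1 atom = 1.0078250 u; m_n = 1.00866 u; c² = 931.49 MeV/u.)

²³⁵U; 7.59 MeV/nucleon

²³⁵U: Σm = 92(1.0078250) + 143(1.00866) = 236.9582800 u; Δm = 1.9143800 u; E_B = 1783.2 MeV; E_B/A = 7.588 MeV
¹⁴N: Σm = 7(1.0078250) + 7(1.00866) = 14.1153950 u; Δm = 0.1122950 u; E_B = 104.602 MeV; E_B/A = 7.472 MeV
²³⁵U has the higher binding energy per nucleon, so it is the more tightly bound nucleus.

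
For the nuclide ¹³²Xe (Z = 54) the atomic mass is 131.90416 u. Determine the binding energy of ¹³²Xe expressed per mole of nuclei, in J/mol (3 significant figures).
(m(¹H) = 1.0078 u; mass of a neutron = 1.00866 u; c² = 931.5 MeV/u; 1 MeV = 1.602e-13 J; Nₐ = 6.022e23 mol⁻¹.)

1.07e+14 J/mol

Mass of separated nucleons = 54(1.0078) + 78(1.00866) = 54.4212 + 78.67548 = 133.09668 u
The mass defect is 133.09668 − 131.90416 = 1.19252 u.
E_B = 1.19252 × 931.5 = 1110.83 MeV
Per nucleus in joules: 1110.83 MeV × 1.602e-13 J/MeV = 1.7795e-10 J
Per mole: 1.7795e-10 J × 6.022e23 mol⁻¹ = 1.0716e+14 J/mol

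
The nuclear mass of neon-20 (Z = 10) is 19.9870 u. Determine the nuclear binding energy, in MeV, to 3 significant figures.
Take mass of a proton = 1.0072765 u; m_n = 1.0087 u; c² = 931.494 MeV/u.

161 MeV

With 10 protons and 10 neutrons (A = 20):
Mass of separated nucleons = 10(1.0072765) + 10(1.0087) = 10.0727650 + 10.0870 = 20.1597650 u
The mass defect is 20.1597650 − 19.9870 = 0.1727650 u.
Converting to energy: 0.1727650 u × 931.494 MeV/u = 160.930 MeV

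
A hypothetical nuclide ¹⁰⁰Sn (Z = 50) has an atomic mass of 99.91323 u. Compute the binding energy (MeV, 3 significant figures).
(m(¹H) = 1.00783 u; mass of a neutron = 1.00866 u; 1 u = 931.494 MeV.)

Mass of separated nucleons = 50(1.00783) + 50(1.00866) = 50.39150 + 50.43300 = 100.82450 u
Δm = 100.82450 − 99.91323 = 0.91127 u
E_B = 0.91127 × 931.494 = 848.843 MeV

849 MeV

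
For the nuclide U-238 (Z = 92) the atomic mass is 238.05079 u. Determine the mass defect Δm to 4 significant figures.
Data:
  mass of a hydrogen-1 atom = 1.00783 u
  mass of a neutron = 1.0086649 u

1.935 u

Total constituent mass: 92 × 1.00783 + 146 × 1.0086649 = 239.9854354 u
Δm = 239.9854354 − 238.05079 = 1.9346454 u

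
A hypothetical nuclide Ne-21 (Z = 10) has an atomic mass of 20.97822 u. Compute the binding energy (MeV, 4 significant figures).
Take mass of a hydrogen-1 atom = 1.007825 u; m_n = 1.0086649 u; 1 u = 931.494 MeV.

Z = 10, so N = A − Z = 21 − 10 = 11.
Total constituent mass: 10 × 1.007825 + 11 × 1.0086649 = 21.1735639 u
Mass defect Δm = 21.1735639 − 20.97822 = 0.1953439 u
E_B = 0.1953439 × 931.494 = 181.962 MeV

182.0 MeV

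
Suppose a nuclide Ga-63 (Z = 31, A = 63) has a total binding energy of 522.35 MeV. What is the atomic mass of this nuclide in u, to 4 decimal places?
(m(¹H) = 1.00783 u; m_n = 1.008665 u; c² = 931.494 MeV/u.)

62.9592 u

Mass defect = 522.35 MeV / (931.494 MeV/u) = 0.560766 u
Constituent mass = 31(1.00783) + 32(1.008665) = 63.520010 u
Atomic mass = 63.520010 − 0.560766 = 62.959244 u ≈ 62.9592 u (to 4 decimal places)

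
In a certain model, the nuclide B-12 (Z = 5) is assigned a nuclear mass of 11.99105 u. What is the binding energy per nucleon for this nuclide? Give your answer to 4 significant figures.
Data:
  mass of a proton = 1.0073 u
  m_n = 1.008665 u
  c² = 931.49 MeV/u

8.236 MeV/nucleon

With 5 protons and 7 neutrons (A = 12):
Mass of separated nucleons = 5(1.0073) + 7(1.008665) = 5.0365 + 7.060655 = 12.097155 u
Δm = 12.097155 − 11.99105 = 0.106105 u
Converting to energy: 0.106105 u × 931.49 MeV/u = 98.8357 MeV
Dividing by A = 12 gives 8.236 MeV per nucleon.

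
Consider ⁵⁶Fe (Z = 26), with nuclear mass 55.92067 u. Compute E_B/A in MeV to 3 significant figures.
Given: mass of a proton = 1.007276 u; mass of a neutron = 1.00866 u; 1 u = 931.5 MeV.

Mass of separated nucleons = 26(1.007276) + 30(1.00866) = 26.189176 + 30.25980 = 56.448976 u
The mass defect is 56.448976 − 55.92067 = 0.528306 u.
E_B = 0.528306 × 931.5 = 492.117 MeV
Dividing by A = 56 gives 8.788 MeV per nucleon.

8.79 MeV/nucleon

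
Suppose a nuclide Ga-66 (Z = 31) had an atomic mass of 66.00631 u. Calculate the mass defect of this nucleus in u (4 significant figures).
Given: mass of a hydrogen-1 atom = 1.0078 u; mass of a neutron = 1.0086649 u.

Z = 31, so N = A − Z = 66 − 31 = 35.
Σm = 31·m(¹H) + 35·m_n = 31.2418 + 35.3032715 = 66.5450715 u
Δm = 66.5450715 − 66.00631 = 0.5387615 u

0.5388 u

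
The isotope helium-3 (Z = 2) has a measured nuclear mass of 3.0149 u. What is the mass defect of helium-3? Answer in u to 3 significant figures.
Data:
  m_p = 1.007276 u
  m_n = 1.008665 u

Mass of separated nucleons = 2(1.007276) + 1(1.008665) = 2.014552 + 1.008665 = 3.023217 u
Δm = 3.023217 − 3.0149 = 0.008317 u

0.00832 u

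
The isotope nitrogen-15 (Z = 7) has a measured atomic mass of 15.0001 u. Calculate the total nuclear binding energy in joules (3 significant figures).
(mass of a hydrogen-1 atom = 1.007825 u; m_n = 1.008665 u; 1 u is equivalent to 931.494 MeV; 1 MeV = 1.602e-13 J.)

Total constituent mass: 7 × 1.007825 + 8 × 1.008665 = 15.124095 u
The mass defect is 15.124095 − 15.0001 = 0.123995 u.
Converting to energy: 0.123995 u × 931.494 MeV/u = 115.501 MeV
In joules: 115.501 MeV × 1.602e-13 J/MeV = 1.8503e-11 J

1.85e-11 J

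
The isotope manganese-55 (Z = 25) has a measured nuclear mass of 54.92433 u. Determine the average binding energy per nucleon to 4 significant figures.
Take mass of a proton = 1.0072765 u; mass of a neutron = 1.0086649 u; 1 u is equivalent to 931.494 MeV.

With 25 protons and 30 neutrons (A = 55):
Total constituent mass: 25 × 1.0072765 + 30 × 1.0086649 = 55.4418595 u
The mass defect is 55.4418595 − 54.92433 = 0.5175295 u.
Converting to energy: 0.5175295 u × 931.494 MeV/u = 482.076 MeV
Dividing by A = 55 gives 8.765 MeV per nucleon.

8.765 MeV/nucleon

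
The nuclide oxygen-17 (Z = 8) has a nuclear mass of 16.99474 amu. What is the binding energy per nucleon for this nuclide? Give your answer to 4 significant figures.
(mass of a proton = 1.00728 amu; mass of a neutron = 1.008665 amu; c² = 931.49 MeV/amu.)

Σm = 8·m_p + 9·m_n = 8.05824 + 9.077985 = 17.136225 amu
Mass defect Δm = 17.136225 − 16.99474 = 0.141485 amu
Binding energy = Δm·c² = 0.141485 × 931.49 MeV/amu = 131.792 MeV
Per nucleon: 131.792 / 17 = 7.752 MeV

7.752 MeV/nucleon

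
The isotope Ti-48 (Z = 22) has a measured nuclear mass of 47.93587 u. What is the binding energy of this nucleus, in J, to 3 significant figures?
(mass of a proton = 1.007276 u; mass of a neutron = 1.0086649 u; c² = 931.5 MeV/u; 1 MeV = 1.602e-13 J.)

Σm = 22·m_p + 26·m_n = 22.160072 + 26.2252874 = 48.3853594 u
Mass defect Δm = 48.3853594 − 47.93587 = 0.4494894 u
Binding energy = Δm·c² = 0.4494894 × 931.5 MeV/u = 418.699 MeV
In joules: 418.699 MeV × 1.602e-13 J/MeV = 6.7076e-11 J

6.71e-11 J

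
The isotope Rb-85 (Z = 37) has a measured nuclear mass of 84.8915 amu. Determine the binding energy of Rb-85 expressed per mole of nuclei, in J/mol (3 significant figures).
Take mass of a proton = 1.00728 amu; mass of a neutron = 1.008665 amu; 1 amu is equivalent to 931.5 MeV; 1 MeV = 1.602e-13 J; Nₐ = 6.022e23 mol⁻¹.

7.13e+13 J/mol

Z = 37, so N = A − Z = 85 − 37 = 48.
Total constituent mass: 37 × 1.00728 + 48 × 1.008665 = 85.685280 amu
Δm = 85.685280 − 84.8915 = 0.793780 amu
Binding energy = Δm·c² = 0.793780 × 931.5 MeV/amu = 739.406 MeV
Per nucleus in joules: 739.406 MeV × 1.602e-13 J/MeV = 1.1845e-10 J
Per mole: 1.1845e-10 J × 6.022e23 mol⁻¹ = 7.1331e+13 J/mol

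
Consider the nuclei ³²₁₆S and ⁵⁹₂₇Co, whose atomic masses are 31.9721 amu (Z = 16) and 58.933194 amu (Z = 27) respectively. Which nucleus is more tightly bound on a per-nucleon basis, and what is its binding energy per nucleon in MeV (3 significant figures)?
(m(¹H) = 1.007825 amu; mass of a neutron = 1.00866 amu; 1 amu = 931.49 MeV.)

⁵⁹₂₇Co; 8.77 MeV/nucleon

³²₁₆S: Σm = 16(1.007825) + 16(1.00866) = 32.263760 amu; Δm = 0.291660 amu; E_B = 271.68 MeV; E_B/A = 8.490 MeV
⁵⁹₂₇Co: Σm = 27(1.007825) + 32(1.00866) = 59.488395 amu; Δm = 0.555201 amu; E_B = 517.16 MeV; E_B/A = 8.765 MeV
⁵⁹₂₇Co has the higher binding energy per nucleon, so it is the more tightly bound nucleus.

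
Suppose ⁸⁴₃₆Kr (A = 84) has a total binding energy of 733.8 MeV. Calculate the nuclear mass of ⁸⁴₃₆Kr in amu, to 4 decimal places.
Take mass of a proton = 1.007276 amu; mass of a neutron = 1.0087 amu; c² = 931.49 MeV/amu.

83.8918 amu

Mass defect = 733.8 MeV / (931.49 MeV/amu) = 0.787770 amu
Constituent mass = 36(1.007276) + 48(1.0087) = 84.679536 amu
Nuclear mass = 84.679536 − 0.787770 = 83.891766 amu ≈ 83.8918 amu (to 4 decimal places)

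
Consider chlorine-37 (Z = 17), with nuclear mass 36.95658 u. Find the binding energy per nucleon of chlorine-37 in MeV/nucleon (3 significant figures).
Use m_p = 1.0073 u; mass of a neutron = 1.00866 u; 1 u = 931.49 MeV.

Mass of separated nucleons = 17(1.0073) + 20(1.00866) = 17.1241 + 20.17320 = 37.29730 u
Δm = 37.29730 − 36.95658 = 0.34072 u
E_B = 0.34072 × 931.49 = 317.377 MeV
BE/A = 317.377 MeV / 37 = 8.578 MeV/nucleon

8.58 MeV/nucleon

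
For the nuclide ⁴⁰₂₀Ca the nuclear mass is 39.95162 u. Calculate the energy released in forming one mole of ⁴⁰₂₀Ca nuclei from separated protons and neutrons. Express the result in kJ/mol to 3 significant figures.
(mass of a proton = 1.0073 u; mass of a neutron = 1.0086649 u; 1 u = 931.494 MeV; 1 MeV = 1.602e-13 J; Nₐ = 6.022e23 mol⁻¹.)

3.30e+10 kJ/mol

With 20 protons and 20 neutrons (A = 40):
Σm = 20·m_p + 20·m_n = 20.1460 + 20.1732980 = 40.3192980 u
Δm = 40.3192980 − 39.95162 = 0.3676780 u
Converting to energy: 0.3676780 u × 931.494 MeV/u = 342.490 MeV
Per nucleus in joules: 342.490 MeV × 1.602e-13 J/MeV = 5.4867e-11 J
Per mole: 5.4867e-11 J × 6.022e23 mol⁻¹ = 3.3041e+13 J/mol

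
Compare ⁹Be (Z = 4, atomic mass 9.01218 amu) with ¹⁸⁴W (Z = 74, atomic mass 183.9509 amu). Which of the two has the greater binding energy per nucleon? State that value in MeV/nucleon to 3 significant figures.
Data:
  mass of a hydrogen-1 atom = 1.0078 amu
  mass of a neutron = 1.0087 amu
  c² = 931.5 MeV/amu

⁹Be: Σm = 4(1.0078) + 5(1.0087) = 9.0747 amu; Δm = 0.06252 amu; E_B = 58.237 MeV; E_B/A = 6.471 MeV
¹⁸⁴W: Σm = 74(1.0078) + 110(1.0087) = 185.5342 amu; Δm = 1.5833 amu; E_B = 1474.8 MeV; E_B/A = 8.015 MeV
¹⁸⁴W has the higher binding energy per nucleon, so it is the more tightly bound nucleus.

¹⁸⁴W; 8.02 MeV/nucleon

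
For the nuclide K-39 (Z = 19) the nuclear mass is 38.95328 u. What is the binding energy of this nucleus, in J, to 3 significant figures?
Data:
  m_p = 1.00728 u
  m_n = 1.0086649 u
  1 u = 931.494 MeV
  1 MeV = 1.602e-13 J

Mass of separated nucleons = 19(1.00728) + 20(1.0086649) = 19.13832 + 20.1732980 = 39.3116180 u
Δm = 39.3116180 − 38.95328 = 0.3583380 u
Binding energy = Δm·c² = 0.3583380 × 931.494 MeV/u = 333.790 MeV
In joules: 333.790 MeV × 1.602e-13 J/MeV = 5.3473e-11 J

5.35e-11 J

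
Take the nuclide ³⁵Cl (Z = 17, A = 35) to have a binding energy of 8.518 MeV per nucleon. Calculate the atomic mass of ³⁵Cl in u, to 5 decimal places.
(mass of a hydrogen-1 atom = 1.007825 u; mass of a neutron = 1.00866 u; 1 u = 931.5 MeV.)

Total binding energy = 35 × 8.518 = 298.130 MeV
Mass defect = 298.130 MeV / (931.5 MeV/u) = 0.3200537 u
Constituent mass = 17(1.007825) + 18(1.00866) = 35.288905 u
Atomic mass = 35.288905 − 0.3200537 = 34.9688513 u ≈ 34.96885 u (to 5 decimal places)

34.96885 u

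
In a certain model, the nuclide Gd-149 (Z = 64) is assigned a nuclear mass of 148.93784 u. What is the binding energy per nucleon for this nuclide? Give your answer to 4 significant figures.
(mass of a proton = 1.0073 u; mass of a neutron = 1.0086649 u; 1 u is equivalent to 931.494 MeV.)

The nucleus contains 64 protons and 149 − 64 = 85 neutrons.
Σm = 64·m_p + 85·m_n = 64.4672 + 85.7365165 = 150.2037165 u
Mass defect Δm = 150.2037165 − 148.93784 = 1.2658765 u
Converting to energy: 1.2658765 u × 931.494 MeV/u = 1179.16 MeV
Dividing by A = 149 gives 7.914 MeV per nucleon.

7.914 MeV/nucleon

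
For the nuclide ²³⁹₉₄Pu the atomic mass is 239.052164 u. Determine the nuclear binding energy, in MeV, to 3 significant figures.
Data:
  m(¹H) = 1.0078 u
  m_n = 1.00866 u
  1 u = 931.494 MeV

1800 MeV

Total constituent mass: 94 × 1.0078 + 145 × 1.00866 = 240.98890 u
Mass defect Δm = 240.98890 − 239.052164 = 1.936736 u
E_B = 1.936736 × 931.494 = 1804.06 MeV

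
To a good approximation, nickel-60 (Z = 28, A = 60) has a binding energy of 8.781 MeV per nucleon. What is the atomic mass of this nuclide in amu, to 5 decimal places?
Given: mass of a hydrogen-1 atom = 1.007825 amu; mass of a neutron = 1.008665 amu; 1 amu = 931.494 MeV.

Total binding energy = 60 × 8.781 = 526.860 MeV
Mass defect = 526.860 MeV / (931.494 MeV/amu) = 0.5656075 amu
Constituent mass = 28(1.007825) + 32(1.008665) = 60.496380 amu
Atomic mass = 60.496380 − 0.5656075 = 59.9307725 amu ≈ 59.93077 amu (to 5 decimal places)

59.93077 amu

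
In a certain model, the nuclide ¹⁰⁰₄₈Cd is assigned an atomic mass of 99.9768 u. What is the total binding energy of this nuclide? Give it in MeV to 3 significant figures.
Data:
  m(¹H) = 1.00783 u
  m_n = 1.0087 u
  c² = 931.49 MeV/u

793 MeV

With 48 protons and 52 neutrons (A = 100):
Σm = 48·m(¹H) + 52·m_n = 48.37584 + 52.4524 = 100.82824 u
Δm = 100.82824 − 99.9768 = 0.85144 u
Binding energy = Δm·c² = 0.85144 × 931.49 MeV/u = 793.108 MeV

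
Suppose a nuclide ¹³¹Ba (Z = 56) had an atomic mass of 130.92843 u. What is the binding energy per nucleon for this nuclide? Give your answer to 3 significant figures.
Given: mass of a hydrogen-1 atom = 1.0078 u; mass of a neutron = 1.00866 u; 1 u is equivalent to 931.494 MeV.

Z = 56, so N = A − Z = 131 − 56 = 75.
Σm = 56·m(¹H) + 75·m_n = 56.4368 + 75.64950 = 132.08630 u
Mass defect Δm = 132.08630 − 130.92843 = 1.15787 u
E_B = 1.15787 × 931.494 = 1078.55 MeV
BE/A = 1078.55 MeV / 131 = 8.233 MeV/nucleon

8.23 MeV/nucleon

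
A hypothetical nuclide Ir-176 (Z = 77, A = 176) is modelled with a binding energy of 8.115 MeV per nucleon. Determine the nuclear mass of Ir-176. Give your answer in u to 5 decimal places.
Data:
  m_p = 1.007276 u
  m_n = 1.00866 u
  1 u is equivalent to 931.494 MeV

175.88431 u

Total binding energy = 176 × 8.115 = 1428.240 MeV
Mass defect = 1428.240 MeV / (931.494 MeV/u) = 1.5332788 u
Constituent mass = 77(1.007276) + 99(1.00866) = 177.417592 u
Nuclear mass = 177.417592 − 1.5332788 = 175.8843132 u ≈ 175.88431 u (to 5 decimal places)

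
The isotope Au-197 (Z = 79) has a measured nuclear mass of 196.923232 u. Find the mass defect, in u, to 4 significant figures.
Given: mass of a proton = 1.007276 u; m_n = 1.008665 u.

1.674 u

Mass of separated nucleons = 79(1.007276) + 118(1.008665) = 79.574804 + 119.022470 = 198.597274 u
Mass defect Δm = 198.597274 − 196.923232 = 1.674042 u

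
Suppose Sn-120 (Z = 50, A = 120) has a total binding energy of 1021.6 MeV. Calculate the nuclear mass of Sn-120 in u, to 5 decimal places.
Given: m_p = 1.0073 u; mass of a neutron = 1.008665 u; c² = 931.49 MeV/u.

Mass defect = 1021.6 MeV / (931.49 MeV/u) = 1.0967375 u
Constituent mass = 50(1.0073) + 70(1.008665) = 120.971550 u
Nuclear mass = 120.971550 − 1.0967375 = 119.8748125 u ≈ 119.87481 u (to 5 decimal places)

119.87481 u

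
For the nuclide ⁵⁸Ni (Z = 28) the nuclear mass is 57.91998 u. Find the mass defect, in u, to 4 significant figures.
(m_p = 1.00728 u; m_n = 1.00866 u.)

0.5437 u

With 28 protons and 30 neutrons (A = 58):
Total constituent mass: 28 × 1.00728 + 30 × 1.00866 = 58.46364 u
The mass defect is 58.46364 − 57.91998 = 0.54366 u.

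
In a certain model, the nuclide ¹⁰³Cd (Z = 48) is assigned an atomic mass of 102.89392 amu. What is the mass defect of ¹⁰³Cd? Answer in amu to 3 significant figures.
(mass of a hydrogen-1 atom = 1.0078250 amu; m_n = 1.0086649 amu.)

0.958 amu

With 48 protons and 55 neutrons (A = 103):
Total constituent mass: 48 × 1.0078250 + 55 × 1.0086649 = 103.8521695 amu
The mass defect is 103.8521695 − 102.89392 = 0.9582495 amu.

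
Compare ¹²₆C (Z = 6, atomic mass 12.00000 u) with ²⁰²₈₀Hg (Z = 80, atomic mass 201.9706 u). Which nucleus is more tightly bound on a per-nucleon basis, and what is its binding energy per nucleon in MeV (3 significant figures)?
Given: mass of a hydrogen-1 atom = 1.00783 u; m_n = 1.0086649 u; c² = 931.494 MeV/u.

²⁰²₈₀Hg; 7.90 MeV/nucleon

¹²₆C: Σm = 6(1.00783) + 6(1.0086649) = 12.0989694 u; Δm = 0.0989694 u; E_B = 92.189 MeV; E_B/A = 7.682 MeV
²⁰²₈₀Hg: Σm = 80(1.00783) + 122(1.0086649) = 203.6835178 u; Δm = 1.7129178 u; E_B = 1595.6 MeV; E_B/A = 7.899 MeV
²⁰²₈₀Hg has the higher binding energy per nucleon, so it is the more tightly bound nucleus.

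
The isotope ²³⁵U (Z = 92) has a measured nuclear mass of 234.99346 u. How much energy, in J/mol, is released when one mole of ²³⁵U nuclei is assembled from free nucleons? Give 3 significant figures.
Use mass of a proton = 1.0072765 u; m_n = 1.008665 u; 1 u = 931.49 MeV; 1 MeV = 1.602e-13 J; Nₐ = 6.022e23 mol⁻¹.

1.72e+14 J/mol

Z = 92, so N = A − Z = 235 − 92 = 143.
Total constituent mass: 92 × 1.0072765 + 143 × 1.008665 = 236.9085330 u
Mass defect Δm = 236.9085330 − 234.99346 = 1.9150730 u
E_B = 1.9150730 × 931.49 = 1783.87 MeV
Per nucleus in joules: 1783.87 MeV × 1.602e-13 J/MeV = 2.8578e-10 J
Per mole: 2.8578e-10 J × 6.022e23 mol⁻¹ = 1.7210e+14 J/mol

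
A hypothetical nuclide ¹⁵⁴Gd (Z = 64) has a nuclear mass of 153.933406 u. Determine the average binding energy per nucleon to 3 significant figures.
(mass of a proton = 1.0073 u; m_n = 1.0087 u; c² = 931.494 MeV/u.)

7.96 MeV/nucleon

With 64 protons and 90 neutrons (A = 154):
Mass of separated nucleons = 64(1.0073) + 90(1.0087) = 64.4672 + 90.7830 = 155.2502 u
The mass defect is 155.2502 − 153.933406 = 1.316794 u.
Binding energy = Δm·c² = 1.316794 × 931.494 MeV/u = 1226.586 MeV
BE/A = 1226.586 MeV / 154 = 7.9648 MeV/nucleon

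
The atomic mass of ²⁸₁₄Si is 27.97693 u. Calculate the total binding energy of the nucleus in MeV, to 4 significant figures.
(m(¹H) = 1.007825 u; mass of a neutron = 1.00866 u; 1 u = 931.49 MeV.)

Σm = 14·m(¹H) + 14·m_n = 14.109550 + 14.12124 = 28.230790 u
Δm = 28.230790 − 27.97693 = 0.253860 u
Converting to energy: 0.253860 u × 931.49 MeV/u = 236.468 MeV

236.5 MeV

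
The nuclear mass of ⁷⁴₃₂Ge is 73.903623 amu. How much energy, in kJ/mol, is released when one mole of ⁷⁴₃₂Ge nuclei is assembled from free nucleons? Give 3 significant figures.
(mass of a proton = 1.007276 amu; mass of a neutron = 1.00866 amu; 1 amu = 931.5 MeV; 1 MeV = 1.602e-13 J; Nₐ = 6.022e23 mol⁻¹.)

6.23e+10 kJ/mol

Total constituent mass: 32 × 1.007276 + 42 × 1.00866 = 74.596552 amu
The mass defect is 74.596552 − 73.903623 = 0.692929 amu.
E_B = 0.692929 × 931.5 = 645.463 MeV
Per nucleus in joules: 645.463 MeV × 1.602e-13 J/MeV = 1.0340e-10 J
Per mole: 1.0340e-10 J × 6.022e23 mol⁻¹ = 6.2267e+13 J/mol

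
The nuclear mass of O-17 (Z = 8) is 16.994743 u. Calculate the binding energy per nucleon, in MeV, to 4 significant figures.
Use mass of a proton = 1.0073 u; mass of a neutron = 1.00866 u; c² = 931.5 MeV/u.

7.759 MeV/nucleon

Σm = 8·m_p + 9·m_n = 8.0584 + 9.07794 = 17.13634 u
Mass defect Δm = 17.13634 − 16.994743 = 0.141597 u
Converting to energy: 0.141597 u × 931.5 MeV/u = 131.898 MeV
Dividing by A = 17 gives 7.759 MeV per nucleon.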